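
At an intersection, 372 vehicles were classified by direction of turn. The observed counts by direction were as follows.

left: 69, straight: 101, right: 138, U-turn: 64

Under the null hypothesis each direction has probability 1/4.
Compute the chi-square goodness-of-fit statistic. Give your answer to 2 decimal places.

Expected count for each of the 4 categories: 372/4 = 93.
left: (69 − 93)²/93 = 576/93 = 6.194
straight: (101 − 93)²/93 = 64/93 = 0.688
right: (138 − 93)²/93 = 2025/93 = 21.774
U-turn: (64 − 93)²/93 = 841/93 = 9.043
Sum = 37.70

37.70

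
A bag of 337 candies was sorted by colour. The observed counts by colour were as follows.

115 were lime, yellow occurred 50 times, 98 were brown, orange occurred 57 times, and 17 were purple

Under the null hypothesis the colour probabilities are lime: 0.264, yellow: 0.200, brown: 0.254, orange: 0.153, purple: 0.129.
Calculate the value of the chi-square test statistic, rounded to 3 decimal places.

30.600

Expected counts E_i = n·p_i: 337×0.264 = 88.968, 337×0.200 = 67.4, 337×0.254 = 85.598, 337×0.153 = 51.561, 337×0.129 = 43.473.
cat         O        E   (O−E)²/E
lime      115   88.968     7.6170
yellow     50     67.4     4.4920
brown      98   85.598     1.7969
orange     57   51.561     0.5737
purple     17   43.473    16.1208
Sum = 30.600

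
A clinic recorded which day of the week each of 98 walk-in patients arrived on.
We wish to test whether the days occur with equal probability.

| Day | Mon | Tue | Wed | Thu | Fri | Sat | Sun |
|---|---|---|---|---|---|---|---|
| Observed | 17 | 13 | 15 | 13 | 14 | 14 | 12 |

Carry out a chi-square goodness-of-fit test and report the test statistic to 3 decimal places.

Under H₀ each category has probability 1/7, so each expected count is 98/7 = 14.
χ² = (17−14)²/14 + (13−14)²/14 + (15−14)²/14 + (13−14)²/14 + (14−14)²/14 + (14−14)²/14 + (12−14)²/14
   = 0.6429 + 0.0714 + 0.0714 + 0.0714 + 0.0000 + 0.0000 + 0.2857
Sum = 1.143

1.143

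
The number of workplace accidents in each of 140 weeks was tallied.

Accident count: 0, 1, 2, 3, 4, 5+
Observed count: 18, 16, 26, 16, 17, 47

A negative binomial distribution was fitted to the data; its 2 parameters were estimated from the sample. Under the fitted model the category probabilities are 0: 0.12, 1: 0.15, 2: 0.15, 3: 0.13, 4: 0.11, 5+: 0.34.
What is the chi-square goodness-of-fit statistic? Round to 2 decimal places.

2.91

Expected counts E_i = n·p_i: 140×0.12 = 16.8, 140×0.15 = 21, 140×0.15 = 21, 140×0.13 = 18.2, 140×0.11 = 15.4, 140×0.34 = 47.6.
cat         O        E   (O−E)²/E
0          18     16.8      0.086
1          16       21      1.190
2          26       21      1.190
3          16     18.2      0.266
4          17     15.4      0.166
5+         47     47.6      0.008
Sum = 2.91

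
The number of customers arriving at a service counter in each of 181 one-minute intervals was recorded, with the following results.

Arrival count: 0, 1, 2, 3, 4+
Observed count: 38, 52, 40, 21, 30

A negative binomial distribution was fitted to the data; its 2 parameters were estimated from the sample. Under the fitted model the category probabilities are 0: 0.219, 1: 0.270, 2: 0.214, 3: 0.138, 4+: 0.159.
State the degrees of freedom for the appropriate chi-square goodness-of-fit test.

There are k = 5 categories and 2 parameters estimated from the data, so df = 5 − 1 − 2 = 2.

2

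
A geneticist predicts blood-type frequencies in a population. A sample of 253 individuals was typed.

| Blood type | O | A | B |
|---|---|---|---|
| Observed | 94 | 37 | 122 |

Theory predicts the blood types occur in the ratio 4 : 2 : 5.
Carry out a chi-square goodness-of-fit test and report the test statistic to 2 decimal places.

Ratio total = 11. Expected counts: 253×4/11 = 92, 253×2/11 = 46, 253×5/11 = 115.
χ² = (94−92)²/92 + (37−46)²/46 + (122−115)²/115
   = 0.043 + 1.761 + 0.426
Sum = 2.23

2.23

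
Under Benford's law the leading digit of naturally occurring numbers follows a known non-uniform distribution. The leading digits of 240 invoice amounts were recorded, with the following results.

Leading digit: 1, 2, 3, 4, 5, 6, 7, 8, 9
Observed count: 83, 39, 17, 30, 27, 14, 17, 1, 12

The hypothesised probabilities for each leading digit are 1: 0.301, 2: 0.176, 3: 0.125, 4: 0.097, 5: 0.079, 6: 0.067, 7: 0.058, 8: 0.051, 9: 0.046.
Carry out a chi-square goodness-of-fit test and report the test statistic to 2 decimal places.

Expected counts E_i = n·p_i: 240×0.301 = 72.24, 240×0.176 = 42.24, 240×0.125 = 30, 240×0.097 = 23.28, 240×0.079 = 18.96, 240×0.067 = 16.08, 240×0.058 = 13.92, 240×0.051 = 12.24, 240×0.046 = 11.04.
χ² = (83−72.24)²/72.24 + (39−42.24)²/42.24 + (17−30)²/30 + (30−23.28)²/23.28 + (27−18.96)²/18.96 + (14−16.08)²/16.08 + (17−13.92)²/13.92 + (1−12.24)²/12.24 + (12−11.04)²/11.04
   = 1.603 + 0.249 + 5.633 + 1.940 + 3.409 + 0.269 + 0.681 + 10.322 + 0.083
Sum = 24.19

24.19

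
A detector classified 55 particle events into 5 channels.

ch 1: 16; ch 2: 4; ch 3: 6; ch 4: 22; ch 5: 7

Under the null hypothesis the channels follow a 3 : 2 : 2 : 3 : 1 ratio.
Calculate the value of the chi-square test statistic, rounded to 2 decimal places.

9.33

Ratio total = 11. Expected counts: 55×3/11 = 15, 55×2/11 = 10, 55×2/11 = 10, 55×3/11 = 15, 55×1/11 = 5.
χ² = (16−15)²/15 + (4−10)²/10 + (6−10)²/10 + (22−15)²/15 + (7−5)²/5
   = 0.067 + 3.600 + 1.600 + 3.267 + 0.800
Sum = 9.33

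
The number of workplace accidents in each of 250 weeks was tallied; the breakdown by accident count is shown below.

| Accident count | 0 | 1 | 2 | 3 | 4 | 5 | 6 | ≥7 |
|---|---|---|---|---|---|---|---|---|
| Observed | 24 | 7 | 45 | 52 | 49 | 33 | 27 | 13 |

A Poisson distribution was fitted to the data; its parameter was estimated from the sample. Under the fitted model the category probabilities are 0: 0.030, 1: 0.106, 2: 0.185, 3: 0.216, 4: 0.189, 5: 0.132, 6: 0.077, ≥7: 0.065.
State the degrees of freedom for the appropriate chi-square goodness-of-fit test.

6

There are k = 8 categories and 1 parameter estimated from the data, so df = 8 − 1 − 1 = 6.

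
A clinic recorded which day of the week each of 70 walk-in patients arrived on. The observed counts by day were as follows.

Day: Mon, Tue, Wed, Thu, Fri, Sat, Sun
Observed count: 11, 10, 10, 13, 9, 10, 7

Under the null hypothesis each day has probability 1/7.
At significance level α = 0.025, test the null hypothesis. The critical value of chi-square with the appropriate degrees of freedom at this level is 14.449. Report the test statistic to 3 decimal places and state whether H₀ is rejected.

Under H₀ each category has probability 1/7, so each expected count is 70/7 = 10.
χ² = (11−10)²/10 + (10−10)²/10 + (10−10)²/10 + (13−10)²/10 + (9−10)²/10 + (10−10)²/10 + (7−10)²/10
   = 0.1000 + 0.0000 + 0.0000 + 0.9000 + 0.1000 + 0.0000 + 0.9000
Sum = 2.000
df = 6. Since 2.000 < 14.449, we do not reject H₀.

2.000; do not reject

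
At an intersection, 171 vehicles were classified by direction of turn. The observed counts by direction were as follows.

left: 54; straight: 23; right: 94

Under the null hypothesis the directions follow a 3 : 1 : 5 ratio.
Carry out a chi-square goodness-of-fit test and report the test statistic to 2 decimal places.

Ratio total = 9. Expected counts: 171×3/9 = 57, 171×1/9 = 19, 171×5/9 = 95.
cat           O        E   (O−E)²/E
left         54       57      0.158
straight     23       19      0.842
right        94       95      0.011
Sum = 1.01

1.01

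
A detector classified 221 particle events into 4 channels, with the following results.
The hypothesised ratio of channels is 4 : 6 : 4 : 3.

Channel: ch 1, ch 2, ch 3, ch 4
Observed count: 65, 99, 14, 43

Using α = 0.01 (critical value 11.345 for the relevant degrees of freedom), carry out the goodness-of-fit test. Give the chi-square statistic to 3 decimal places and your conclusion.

37.083; reject

Ratio total = 17. Expected counts: 221×4/17 = 52, 221×6/17 = 78, 221×4/17 = 52, 221×3/17 = 39.
χ² = (65−52)²/52 + (99−78)²/78 + (14−52)²/52 + (43−39)²/39
   = 3.2500 + 5.6538 + 27.7692 + 0.4103
Sum = 37.083
df = 3. Since 37.083 > 11.345, we reject H₀.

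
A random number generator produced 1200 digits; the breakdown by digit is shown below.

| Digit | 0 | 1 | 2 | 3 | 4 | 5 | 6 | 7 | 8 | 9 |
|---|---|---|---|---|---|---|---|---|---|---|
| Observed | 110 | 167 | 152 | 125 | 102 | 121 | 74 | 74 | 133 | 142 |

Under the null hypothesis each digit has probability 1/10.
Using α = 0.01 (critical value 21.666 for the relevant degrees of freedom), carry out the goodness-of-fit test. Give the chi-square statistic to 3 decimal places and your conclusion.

Expected count for each of the 10 categories: 1200/10 = 120.
cat         O        E   (O−E)²/E
0         110      120     0.8333
1         167      120    18.4083
2         152      120     8.5333
3         125      120     0.2083
4         102      120     2.7000
5         121      120     0.0083
6          74      120    17.6333
7          74      120    17.6333
8         133      120     1.4083
9         142      120     4.0333
Sum = 71.400
df = 9. Since 71.400 > 21.666, we reject H₀.

71.400; reject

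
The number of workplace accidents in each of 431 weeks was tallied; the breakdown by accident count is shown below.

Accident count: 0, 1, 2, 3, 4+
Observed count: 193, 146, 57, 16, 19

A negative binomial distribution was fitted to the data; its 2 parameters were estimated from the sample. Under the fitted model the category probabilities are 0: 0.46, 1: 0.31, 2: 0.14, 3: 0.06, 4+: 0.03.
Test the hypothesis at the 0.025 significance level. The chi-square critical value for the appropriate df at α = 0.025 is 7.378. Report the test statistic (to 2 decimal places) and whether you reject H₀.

Expected counts E_i = n·p_i: 431×0.46 = 198.26, 431×0.31 = 133.61, 431×0.14 = 60.34, 431×0.06 = 25.86, 431×0.03 = 12.93.
χ² = (193−198.26)²/198.26 + (146−133.61)²/133.61 + (57−60.34)²/60.34 + (16−25.86)²/25.86 + (19−12.93)²/12.93
   = 0.140 + 1.149 + 0.185 + 3.759 + 2.850
Sum = 8.08
df = 2. Since 8.08 > 7.378, we reject H₀.

8.08; reject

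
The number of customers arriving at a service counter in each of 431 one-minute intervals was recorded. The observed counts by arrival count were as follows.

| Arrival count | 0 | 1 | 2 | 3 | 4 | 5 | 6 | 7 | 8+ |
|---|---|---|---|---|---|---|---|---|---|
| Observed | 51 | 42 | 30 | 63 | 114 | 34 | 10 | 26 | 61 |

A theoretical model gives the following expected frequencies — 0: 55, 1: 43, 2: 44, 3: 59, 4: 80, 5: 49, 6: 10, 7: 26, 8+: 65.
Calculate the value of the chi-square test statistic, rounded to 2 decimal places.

cat         O        E   (O−E)²/E
0          51       55      0.291
1          42       43      0.023
2          30       44      4.455
3          63       59      0.271
4         114       80     14.450
5          34       49      4.592
6          10       10      0.000
7          26       26      0.000
8+         61       65      0.246
Sum = 24.33

24.33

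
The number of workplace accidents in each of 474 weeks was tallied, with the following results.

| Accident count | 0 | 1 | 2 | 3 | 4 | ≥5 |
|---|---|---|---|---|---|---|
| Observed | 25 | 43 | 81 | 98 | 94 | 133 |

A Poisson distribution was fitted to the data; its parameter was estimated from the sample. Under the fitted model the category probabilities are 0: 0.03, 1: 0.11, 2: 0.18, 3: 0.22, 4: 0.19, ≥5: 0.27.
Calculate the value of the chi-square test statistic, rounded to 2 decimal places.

10.74

Expected counts E_i = n·p_i: 474×0.03 = 14.22, 474×0.11 = 52.14, 474×0.18 = 85.32, 474×0.22 = 104.28, 474×0.19 = 90.06, 474×0.27 = 127.98.
cat         O        E   (O−E)²/E
0          25    14.22      8.172
1          43    52.14      1.602
2          81    85.32      0.219
3          98   104.28      0.378
4          94    90.06      0.172
≥5        133   127.98      0.197
Sum = 10.74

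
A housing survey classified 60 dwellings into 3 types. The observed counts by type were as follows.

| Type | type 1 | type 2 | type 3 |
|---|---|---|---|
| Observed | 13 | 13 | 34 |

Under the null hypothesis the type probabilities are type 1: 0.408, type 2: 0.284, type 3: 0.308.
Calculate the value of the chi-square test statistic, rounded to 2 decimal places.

19.38

Expected counts E_i = n·p_i: 60×0.408 = 24.48, 60×0.284 = 17.04, 60×0.308 = 18.48.
cat         O        E   (O−E)²/E
type 1     13    24.48      5.384
type 2     13    17.04      0.958
type 3     34    18.48     13.034
Sum = 19.38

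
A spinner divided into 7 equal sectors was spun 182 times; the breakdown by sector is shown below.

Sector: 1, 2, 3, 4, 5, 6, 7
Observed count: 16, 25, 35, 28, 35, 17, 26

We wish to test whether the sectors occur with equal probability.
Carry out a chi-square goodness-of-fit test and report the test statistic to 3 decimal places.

Expected count for each of the 7 categories: 182/7 = 26.
1: (16 − 26)²/26 = 100/26 = 3.8462
2: (25 − 26)²/26 = 1/26 = 0.0385
3: (35 − 26)²/26 = 81/26 = 3.1154
4: (28 − 26)²/26 = 4/26 = 0.1538
5: (35 − 26)²/26 = 81/26 = 3.1154
6: (17 − 26)²/26 = 81/26 = 3.1154
7: (26 − 26)²/26 = 0/26 = 0.0000
Sum = 13.385

13.385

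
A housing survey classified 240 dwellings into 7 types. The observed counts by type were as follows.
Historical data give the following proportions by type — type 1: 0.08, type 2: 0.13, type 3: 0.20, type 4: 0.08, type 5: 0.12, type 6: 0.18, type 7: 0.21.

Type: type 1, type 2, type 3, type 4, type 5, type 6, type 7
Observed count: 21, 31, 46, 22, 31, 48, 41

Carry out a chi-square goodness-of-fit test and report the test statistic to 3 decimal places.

3.116

Expected counts E_i = n·p_i: 240×0.08 = 19.2, 240×0.13 = 31.2, 240×0.20 = 48, 240×0.08 = 19.2, 240×0.12 = 28.8, 240×0.18 = 43.2, 240×0.21 = 50.4.
type 1: (21 − 19.2)²/19.2 = 3.24/19.2 = 0.1688
type 2: (31 − 31.2)²/31.2 = 0.04/31.2 = 0.0013
type 3: (46 − 48)²/48 = 4/48 = 0.0833
type 4: (22 − 19.2)²/19.2 = 7.84/19.2 = 0.4083
type 5: (31 − 28.8)²/28.8 = 4.84/28.8 = 0.1681
type 6: (48 − 43.2)²/43.2 = 23.04/43.2 = 0.5333
type 7: (41 − 50.4)²/50.4 = 88.36/50.4 = 1.7532
Sum = 3.116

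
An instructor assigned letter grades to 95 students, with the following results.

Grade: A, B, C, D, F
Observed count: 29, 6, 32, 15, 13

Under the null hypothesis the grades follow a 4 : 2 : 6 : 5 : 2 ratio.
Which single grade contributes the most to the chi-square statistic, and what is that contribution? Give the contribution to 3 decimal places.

Ratio total = 19. Expected counts: 95×4/19 = 20, 95×2/19 = 10, 95×6/19 = 30, 95×5/19 = 25, 95×2/19 = 10.
cat         O        E   (O−E)²/E
A          29       20     4.0500
B           6       10     1.6000
C          32       30     0.1333
D          15       25     4.0000
F          13       10     0.9000
The largest term is for A: 4.050.

A, 4.050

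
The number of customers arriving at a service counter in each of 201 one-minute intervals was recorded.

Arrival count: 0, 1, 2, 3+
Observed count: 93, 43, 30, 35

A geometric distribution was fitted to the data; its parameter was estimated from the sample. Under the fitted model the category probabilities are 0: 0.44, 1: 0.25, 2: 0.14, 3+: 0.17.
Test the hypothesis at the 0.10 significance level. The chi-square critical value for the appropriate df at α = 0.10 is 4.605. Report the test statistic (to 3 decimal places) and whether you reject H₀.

Expected counts E_i = n·p_i: 201×0.44 = 88.44, 201×0.25 = 50.25, 201×0.14 = 28.14, 201×0.17 = 34.17.
cat         O        E   (O−E)²/E
0          93    88.44     0.2351
1          43    50.25     1.0460
2          30    28.14     0.1229
3+         35    34.17     0.0202
Sum = 1.424
df = 2. Since 1.424 < 4.605, we do not reject H₀.

1.424; do not reject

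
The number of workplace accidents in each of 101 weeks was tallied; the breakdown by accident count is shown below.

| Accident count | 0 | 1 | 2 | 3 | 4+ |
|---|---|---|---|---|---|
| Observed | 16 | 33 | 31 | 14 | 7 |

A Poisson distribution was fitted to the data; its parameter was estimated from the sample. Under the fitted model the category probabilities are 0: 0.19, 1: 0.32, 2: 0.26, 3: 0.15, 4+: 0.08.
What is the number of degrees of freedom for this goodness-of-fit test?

3

There are k = 5 categories and 1 parameter estimated from the data, so df = 5 − 1 − 1 = 3.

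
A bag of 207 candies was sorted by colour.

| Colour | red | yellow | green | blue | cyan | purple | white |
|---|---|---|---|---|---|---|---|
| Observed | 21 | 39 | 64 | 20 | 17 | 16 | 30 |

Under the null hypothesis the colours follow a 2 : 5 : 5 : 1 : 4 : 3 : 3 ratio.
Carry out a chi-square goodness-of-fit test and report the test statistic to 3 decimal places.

Ratio total = 23. Expected counts: 207×2/23 = 18, 207×5/23 = 45, 207×5/23 = 45, 207×1/23 = 9, 207×4/23 = 36, 207×3/23 = 27, 207×3/23 = 27.
χ² = (21−18)²/18 + (39−45)²/45 + (64−45)²/45 + (20−9)²/9 + (17−36)²/36 + (16−27)²/27 + (30−27)²/27
   = 0.5000 + 0.8000 + 8.0222 + 13.4444 + 10.0278 + 4.4815 + 0.3333
Sum = 37.609

37.609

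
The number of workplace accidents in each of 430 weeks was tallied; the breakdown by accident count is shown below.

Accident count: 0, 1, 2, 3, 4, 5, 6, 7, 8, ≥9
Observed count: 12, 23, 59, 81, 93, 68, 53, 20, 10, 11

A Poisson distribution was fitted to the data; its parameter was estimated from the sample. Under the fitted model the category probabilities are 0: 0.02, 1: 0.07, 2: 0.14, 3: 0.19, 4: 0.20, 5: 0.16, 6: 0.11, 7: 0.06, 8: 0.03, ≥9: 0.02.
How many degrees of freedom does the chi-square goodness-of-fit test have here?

8

There are k = 10 categories and 1 parameter estimated from the data, so df = 10 − 1 − 1 = 8.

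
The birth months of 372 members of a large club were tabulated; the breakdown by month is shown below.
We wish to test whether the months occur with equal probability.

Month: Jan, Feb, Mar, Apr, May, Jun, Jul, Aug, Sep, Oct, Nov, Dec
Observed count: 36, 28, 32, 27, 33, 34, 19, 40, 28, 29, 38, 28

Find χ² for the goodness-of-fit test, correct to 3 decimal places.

11.613

Under H₀ each category has probability 1/12, so each expected count is 372/12 = 31.
Jan: (36 − 31)²/31 = 25/31 = 0.8065
Feb: (28 − 31)²/31 = 9/31 = 0.2903
Mar: (32 − 31)²/31 = 1/31 = 0.0323
Apr: (27 − 31)²/31 = 16/31 = 0.5161
May: (33 − 31)²/31 = 4/31 = 0.1290
Jun: (34 − 31)²/31 = 9/31 = 0.2903
Jul: (19 − 31)²/31 = 144/31 = 4.6452
Aug: (40 − 31)²/31 = 81/31 = 2.6129
Sep: (28 − 31)²/31 = 9/31 = 0.2903
Oct: (29 − 31)²/31 = 4/31 = 0.1290
Nov: (38 − 31)²/31 = 49/31 = 1.5806
Dec: (28 − 31)²/31 = 9/31 = 0.2903
Sum = 11.613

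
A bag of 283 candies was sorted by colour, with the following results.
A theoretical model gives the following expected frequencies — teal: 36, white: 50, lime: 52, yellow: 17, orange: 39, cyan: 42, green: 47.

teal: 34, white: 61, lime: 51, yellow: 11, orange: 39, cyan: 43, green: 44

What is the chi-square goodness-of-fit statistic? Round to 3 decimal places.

cat         O        E   (O−E)²/E
teal       34       36     0.1111
white      61       50     2.4200
lime       51       52     0.0192
yellow     11       17     2.1176
orange     39       39     0.0000
cyan       43       42     0.0238
green      44       47     0.1915
Sum = 4.883

4.883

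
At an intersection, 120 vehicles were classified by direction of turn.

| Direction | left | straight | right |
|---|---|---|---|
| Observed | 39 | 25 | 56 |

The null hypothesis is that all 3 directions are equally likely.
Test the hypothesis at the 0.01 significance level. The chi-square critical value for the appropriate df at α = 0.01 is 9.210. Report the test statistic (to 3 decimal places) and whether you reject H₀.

Expected count for each of the 3 categories: 120/3 = 40.
cat           O        E   (O−E)²/E
left         39       40     0.0250
straight     25       40     5.6250
right        56       40     6.4000
Sum = 12.050
df = 2. Since 12.050 > 9.210, we reject H₀.

12.050; reject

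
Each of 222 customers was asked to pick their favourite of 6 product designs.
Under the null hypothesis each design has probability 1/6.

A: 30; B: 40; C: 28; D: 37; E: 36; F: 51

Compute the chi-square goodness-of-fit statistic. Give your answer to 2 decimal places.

Under H₀ each category has probability 1/6, so each expected count is 222/6 = 37.
cat         O        E   (O−E)²/E
A          30       37      1.324
B          40       37      0.243
C          28       37      2.189
D          37       37      0.000
E          36       37      0.027
F          51       37      5.297
Sum = 9.08

9.08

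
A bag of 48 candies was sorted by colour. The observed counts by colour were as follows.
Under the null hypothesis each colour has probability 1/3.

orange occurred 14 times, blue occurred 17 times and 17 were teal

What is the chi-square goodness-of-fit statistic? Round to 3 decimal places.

0.375

Under H₀ each category has probability 1/3, so each expected count is 48/3 = 16.
χ² = (14−16)²/16 + (17−16)²/16 + (17−16)²/16
   = 0.2500 + 0.0625 + 0.0625
Sum = 0.375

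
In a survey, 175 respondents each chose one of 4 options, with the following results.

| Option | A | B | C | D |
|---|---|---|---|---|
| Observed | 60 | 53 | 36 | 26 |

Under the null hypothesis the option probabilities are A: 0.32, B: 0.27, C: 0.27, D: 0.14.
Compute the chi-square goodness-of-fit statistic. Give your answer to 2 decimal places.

Expected counts E_i = n·p_i: 175×0.32 = 56, 175×0.27 = 47.25, 175×0.27 = 47.25, 175×0.14 = 24.5.
cat         O        E   (O−E)²/E
A          60       56      0.286
B          53    47.25      0.700
C          36    47.25      2.679
D          26     24.5      0.092
Sum = 3.76

3.76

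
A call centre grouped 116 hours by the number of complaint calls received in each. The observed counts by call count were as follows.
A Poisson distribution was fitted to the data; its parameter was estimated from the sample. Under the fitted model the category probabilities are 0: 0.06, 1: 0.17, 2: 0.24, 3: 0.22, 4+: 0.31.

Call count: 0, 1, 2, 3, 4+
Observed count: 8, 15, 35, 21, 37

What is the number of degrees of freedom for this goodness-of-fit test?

There are k = 5 categories and 1 parameter estimated from the data, so df = 5 − 1 − 1 = 3.

3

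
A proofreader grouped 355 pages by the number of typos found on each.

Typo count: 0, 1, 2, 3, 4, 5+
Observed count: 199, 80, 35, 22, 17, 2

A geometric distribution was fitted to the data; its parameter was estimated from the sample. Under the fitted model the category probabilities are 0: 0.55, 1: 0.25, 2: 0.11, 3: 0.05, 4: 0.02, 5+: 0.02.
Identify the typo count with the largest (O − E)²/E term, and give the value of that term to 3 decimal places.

Expected counts E_i = n·p_i: 355×0.55 = 195.25, 355×0.25 = 88.75, 355×0.11 = 39.05, 355×0.05 = 17.75, 355×0.02 = 7.1, 355×0.02 = 7.1.
0: (199 − 195.25)²/195.25 = 14.0625/195.25 = 0.0720
1: (80 − 88.75)²/88.75 = 76.5625/88.75 = 0.8627
2: (35 − 39.05)²/39.05 = 16.4025/39.05 = 0.4200
3: (22 − 17.75)²/17.75 = 18.0625/17.75 = 1.0176
4: (17 − 7.1)²/7.1 = 98.01/7.1 = 13.8042
5+: (2 − 7.1)²/7.1 = 26.01/7.1 = 3.6634
The largest term is for 4: 13.804.

4, 13.804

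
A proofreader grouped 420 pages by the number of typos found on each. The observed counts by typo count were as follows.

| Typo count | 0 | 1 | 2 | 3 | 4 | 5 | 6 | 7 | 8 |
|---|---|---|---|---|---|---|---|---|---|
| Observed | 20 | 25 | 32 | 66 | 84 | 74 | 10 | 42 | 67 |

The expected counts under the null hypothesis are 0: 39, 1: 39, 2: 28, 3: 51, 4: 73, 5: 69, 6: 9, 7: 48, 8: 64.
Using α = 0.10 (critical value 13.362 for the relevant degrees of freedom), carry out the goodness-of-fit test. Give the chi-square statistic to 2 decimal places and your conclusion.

χ² = (20−39)²/39 + (25−39)²/39 + (32−28)²/28 + (66−51)²/51 + (84−73)²/73 + (74−69)²/69 + (10−9)²/9 + (42−48)²/48 + (67−64)²/64
   = 9.256 + 5.026 + 0.571 + 4.412 + 1.658 + 0.362 + 0.111 + 0.750 + 0.141
Sum = 22.29
df = 8. Since 22.29 > 13.362, we reject H₀.

22.29; reject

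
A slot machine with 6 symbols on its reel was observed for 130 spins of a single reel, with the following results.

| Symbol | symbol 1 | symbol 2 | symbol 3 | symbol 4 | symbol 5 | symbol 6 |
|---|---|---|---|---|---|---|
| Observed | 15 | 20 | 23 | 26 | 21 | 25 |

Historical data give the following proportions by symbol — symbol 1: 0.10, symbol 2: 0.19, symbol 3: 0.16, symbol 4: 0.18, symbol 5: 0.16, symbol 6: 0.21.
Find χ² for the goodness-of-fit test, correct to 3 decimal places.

Expected counts E_i = n·p_i: 130×0.10 = 13, 130×0.19 = 24.7, 130×0.16 = 20.8, 130×0.18 = 23.4, 130×0.16 = 20.8, 130×0.21 = 27.3.
χ² = (15−13)²/13 + (20−24.7)²/24.7 + (23−20.8)²/20.8 + (26−23.4)²/23.4 + (21−20.8)²/20.8 + (25−27.3)²/27.3
   = 0.3077 + 0.8943 + 0.2327 + 0.2889 + 0.0019 + 0.1938
Sum = 1.919

1.919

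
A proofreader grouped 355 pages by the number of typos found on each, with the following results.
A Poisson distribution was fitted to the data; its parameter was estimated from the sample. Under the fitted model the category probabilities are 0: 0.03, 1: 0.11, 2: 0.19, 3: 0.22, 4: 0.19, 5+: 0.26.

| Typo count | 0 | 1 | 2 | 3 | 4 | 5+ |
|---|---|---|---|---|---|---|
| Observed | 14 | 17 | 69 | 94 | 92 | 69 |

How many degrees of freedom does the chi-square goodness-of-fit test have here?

There are k = 6 categories and 1 parameter estimated from the data, so df = 6 − 1 − 1 = 4.

4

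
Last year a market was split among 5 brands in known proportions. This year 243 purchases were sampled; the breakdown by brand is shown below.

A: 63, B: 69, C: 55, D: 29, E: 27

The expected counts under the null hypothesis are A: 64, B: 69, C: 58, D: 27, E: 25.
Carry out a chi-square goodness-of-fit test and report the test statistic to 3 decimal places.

0.479

cat         O        E   (O−E)²/E
A          63       64     0.0156
B          69       69     0.0000
C          55       58     0.1552
D          29       27     0.1481
E          27       25     0.1600
Sum = 0.479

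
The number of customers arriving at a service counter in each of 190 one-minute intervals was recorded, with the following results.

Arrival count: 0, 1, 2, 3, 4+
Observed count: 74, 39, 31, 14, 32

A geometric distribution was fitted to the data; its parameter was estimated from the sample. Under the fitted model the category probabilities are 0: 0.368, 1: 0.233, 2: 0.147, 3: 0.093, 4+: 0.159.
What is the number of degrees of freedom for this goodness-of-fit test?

3

There are k = 5 categories and 1 parameter estimated from the data, so df = 5 − 1 − 1 = 3.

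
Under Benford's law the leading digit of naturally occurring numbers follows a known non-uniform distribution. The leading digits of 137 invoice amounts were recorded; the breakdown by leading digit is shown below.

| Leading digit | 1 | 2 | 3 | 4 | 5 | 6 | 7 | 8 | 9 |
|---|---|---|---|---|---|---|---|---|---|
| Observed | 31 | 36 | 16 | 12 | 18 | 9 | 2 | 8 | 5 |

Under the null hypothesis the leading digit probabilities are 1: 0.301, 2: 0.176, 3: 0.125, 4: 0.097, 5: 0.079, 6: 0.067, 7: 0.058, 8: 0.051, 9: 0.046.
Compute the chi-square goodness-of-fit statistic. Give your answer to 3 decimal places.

18.229

Expected counts E_i = n·p_i: 137×0.301 = 41.237, 137×0.176 = 24.112, 137×0.125 = 17.125, 137×0.097 = 13.289, 137×0.079 = 10.823, 137×0.067 = 9.179, 137×0.058 = 7.946, 137×0.051 = 6.987, 137×0.046 = 6.302.
χ² = (31−41.237)²/41.237 + (36−24.112)²/24.112 + (16−17.125)²/17.125 + (12−13.289)²/13.289 + (18−10.823)²/10.823 + (9−9.179)²/9.179 + (2−7.946)²/7.946 + (8−6.987)²/6.987 + (5−6.302)²/6.302
   = 2.5413 + 5.8612 + 0.0739 + 0.1250 + 4.7592 + 0.0035 + 4.4494 + 0.1469 + 0.2690
Sum = 18.229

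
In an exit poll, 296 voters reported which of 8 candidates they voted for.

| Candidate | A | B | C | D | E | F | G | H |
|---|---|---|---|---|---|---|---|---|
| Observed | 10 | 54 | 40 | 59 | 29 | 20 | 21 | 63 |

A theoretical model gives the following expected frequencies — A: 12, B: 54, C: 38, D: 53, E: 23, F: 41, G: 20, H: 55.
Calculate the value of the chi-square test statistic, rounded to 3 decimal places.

14.653

cat         O        E   (O−E)²/E
A          10       12     0.3333
B          54       54     0.0000
C          40       38     0.1053
D          59       53     0.6792
E          29       23     1.5652
F          20       41    10.7561
G          21       20     0.0500
H          63       55     1.1636
Sum = 14.653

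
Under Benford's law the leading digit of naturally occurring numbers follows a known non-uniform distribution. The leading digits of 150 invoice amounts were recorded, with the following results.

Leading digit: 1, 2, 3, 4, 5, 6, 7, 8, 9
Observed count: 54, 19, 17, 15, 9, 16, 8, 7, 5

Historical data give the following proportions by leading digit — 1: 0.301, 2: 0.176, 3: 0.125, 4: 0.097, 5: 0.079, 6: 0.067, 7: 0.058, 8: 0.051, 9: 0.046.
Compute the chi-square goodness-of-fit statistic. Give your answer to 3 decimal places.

Expected counts E_i = n·p_i: 150×0.301 = 45.15, 150×0.176 = 26.4, 150×0.125 = 18.75, 150×0.097 = 14.55, 150×0.079 = 11.85, 150×0.067 = 10.05, 150×0.058 = 8.7, 150×0.051 = 7.65, 150×0.046 = 6.9.
χ² = (54−45.15)²/45.15 + (19−26.4)²/26.4 + (17−18.75)²/18.75 + (15−14.55)²/14.55 + (9−11.85)²/11.85 + (16−10.05)²/10.05 + (8−8.7)²/8.7 + (7−7.65)²/7.65 + (5−6.9)²/6.9
   = 1.7347 + 2.0742 + 0.1633 + 0.0139 + 0.6854 + 3.5226 + 0.0563 + 0.0552 + 0.5232
Sum = 8.829

8.829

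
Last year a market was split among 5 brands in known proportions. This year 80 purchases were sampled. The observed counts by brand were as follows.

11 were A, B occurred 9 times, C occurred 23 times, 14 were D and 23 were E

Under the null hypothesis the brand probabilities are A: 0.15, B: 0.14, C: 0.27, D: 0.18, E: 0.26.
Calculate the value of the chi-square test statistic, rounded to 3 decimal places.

Expected counts E_i = n·p_i: 80×0.15 = 12, 80×0.14 = 11.2, 80×0.27 = 21.6, 80×0.18 = 14.4, 80×0.26 = 20.8.
cat         O        E   (O−E)²/E
A          11       12     0.0833
B           9     11.2     0.4321
C          23     21.6     0.0907
D          14     14.4     0.0111
E          23     20.8     0.2327
Sum = 0.850

0.850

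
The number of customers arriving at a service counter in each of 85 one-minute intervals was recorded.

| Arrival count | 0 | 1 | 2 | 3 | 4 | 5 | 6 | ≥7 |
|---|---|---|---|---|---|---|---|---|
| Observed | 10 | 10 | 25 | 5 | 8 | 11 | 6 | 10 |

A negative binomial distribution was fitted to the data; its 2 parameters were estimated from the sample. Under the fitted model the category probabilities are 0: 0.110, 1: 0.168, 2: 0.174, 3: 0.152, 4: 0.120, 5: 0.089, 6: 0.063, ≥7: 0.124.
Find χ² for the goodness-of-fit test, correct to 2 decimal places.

15.37

Expected counts E_i = n·p_i: 85×0.110 = 9.35, 85×0.168 = 14.28, 85×0.174 = 14.79, 85×0.152 = 12.92, 85×0.120 = 10.2, 85×0.089 = 7.565, 85×0.063 = 5.355, 85×0.124 = 10.54.
χ² = (10−9.35)²/9.35 + (10−14.28)²/14.28 + (25−14.79)²/14.79 + (5−12.92)²/12.92 + (8−10.2)²/10.2 + (11−7.565)²/7.565 + (6−5.355)²/5.355 + (10−10.54)²/10.54
   = 0.045 + 1.283 + 7.048 + 4.855 + 0.475 + 1.560 + 0.078 + 0.028
Sum = 15.37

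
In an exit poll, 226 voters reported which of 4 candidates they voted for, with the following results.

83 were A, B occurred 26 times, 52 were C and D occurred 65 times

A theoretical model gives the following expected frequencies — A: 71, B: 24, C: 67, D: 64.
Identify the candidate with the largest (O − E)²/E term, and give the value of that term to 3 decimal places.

C, 3.358

A: (83 − 71)²/71 = 144/71 = 2.0282
B: (26 − 24)²/24 = 4/24 = 0.1667
C: (52 − 67)²/67 = 225/67 = 3.3582
D: (65 − 64)²/64 = 1/64 = 0.0156
The largest term is for C: 3.358.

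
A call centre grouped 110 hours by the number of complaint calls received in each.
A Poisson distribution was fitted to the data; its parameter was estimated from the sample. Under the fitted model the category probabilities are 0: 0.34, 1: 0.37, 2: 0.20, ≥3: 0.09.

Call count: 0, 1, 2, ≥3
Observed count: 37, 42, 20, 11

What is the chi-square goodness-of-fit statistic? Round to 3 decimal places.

Expected counts E_i = n·p_i: 110×0.34 = 37.4, 110×0.37 = 40.7, 110×0.20 = 22, 110×0.09 = 9.9.
0: (37 − 37.4)²/37.4 = 0.16/37.4 = 0.0043
1: (42 − 40.7)²/40.7 = 1.69/40.7 = 0.0415
2: (20 − 22)²/22 = 4/22 = 0.1818
≥3: (11 − 9.9)²/9.9 = 1.21/9.9 = 0.1222
Sum = 0.350

0.350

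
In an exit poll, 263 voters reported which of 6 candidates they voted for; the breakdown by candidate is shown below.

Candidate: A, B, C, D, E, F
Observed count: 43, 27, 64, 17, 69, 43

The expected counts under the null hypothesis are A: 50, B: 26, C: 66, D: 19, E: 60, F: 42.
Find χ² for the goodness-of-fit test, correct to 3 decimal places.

A: (43 − 50)²/50 = 49/50 = 0.9800
B: (27 − 26)²/26 = 1/26 = 0.0385
C: (64 − 66)²/66 = 4/66 = 0.0606
D: (17 − 19)²/19 = 4/19 = 0.2105
E: (69 − 60)²/60 = 81/60 = 1.3500
F: (43 − 42)²/42 = 1/42 = 0.0238
Sum = 2.663

2.663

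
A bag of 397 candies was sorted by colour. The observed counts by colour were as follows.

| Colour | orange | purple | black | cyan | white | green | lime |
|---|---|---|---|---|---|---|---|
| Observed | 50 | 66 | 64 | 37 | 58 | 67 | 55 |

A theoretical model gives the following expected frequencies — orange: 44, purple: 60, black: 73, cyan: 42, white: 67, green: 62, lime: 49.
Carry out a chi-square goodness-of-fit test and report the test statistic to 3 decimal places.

cat         O        E   (O−E)²/E
orange     50       44     0.8182
purple     66       60     0.6000
black      64       73     1.1096
cyan       37       42     0.5952
white      58       67     1.2090
green      67       62     0.4032
lime       55       49     0.7347
Sum = 5.470

5.470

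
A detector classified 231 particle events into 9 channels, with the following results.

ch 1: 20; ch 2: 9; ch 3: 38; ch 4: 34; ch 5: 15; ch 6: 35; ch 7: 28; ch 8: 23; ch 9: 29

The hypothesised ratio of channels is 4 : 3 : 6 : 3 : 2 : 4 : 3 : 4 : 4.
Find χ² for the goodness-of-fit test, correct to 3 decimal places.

Ratio total = 33. Expected counts: 231×4/33 = 28, 231×3/33 = 21, 231×6/33 = 42, 231×3/33 = 21, 231×2/33 = 14, 231×4/33 = 28, 231×3/33 = 21, 231×4/33 = 28, 231×4/33 = 28.
χ² = (20−28)²/28 + (9−21)²/21 + (38−42)²/42 + (34−21)²/21 + (15−14)²/14 + (35−28)²/28 + (28−21)²/21 + (23−28)²/28 + (29−28)²/28
   = 2.2857 + 6.8571 + 0.3810 + 8.0476 + 0.0714 + 1.7500 + 2.3333 + 0.8929 + 0.0357
Sum = 22.655

22.655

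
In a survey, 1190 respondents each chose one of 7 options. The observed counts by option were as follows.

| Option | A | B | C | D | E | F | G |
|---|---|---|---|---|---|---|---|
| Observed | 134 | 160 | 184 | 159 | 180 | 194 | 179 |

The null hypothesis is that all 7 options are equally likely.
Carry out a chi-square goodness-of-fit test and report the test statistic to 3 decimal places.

Under H₀ each category has probability 1/7, so each expected count is 1190/7 = 170.
cat         O        E   (O−E)²/E
A         134      170     7.6235
B         160      170     0.5882
C         184      170     1.1529
D         159      170     0.7118
E         180      170     0.5882
F         194      170     3.3882
G         179      170     0.4765
Sum = 14.529

14.529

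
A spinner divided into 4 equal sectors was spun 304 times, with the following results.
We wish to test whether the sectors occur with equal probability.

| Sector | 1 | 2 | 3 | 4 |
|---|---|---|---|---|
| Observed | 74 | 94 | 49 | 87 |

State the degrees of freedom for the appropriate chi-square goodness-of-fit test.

3

There are k = 4 categories and no parameters were estimated from the data, so df = 4 − 1 = 3.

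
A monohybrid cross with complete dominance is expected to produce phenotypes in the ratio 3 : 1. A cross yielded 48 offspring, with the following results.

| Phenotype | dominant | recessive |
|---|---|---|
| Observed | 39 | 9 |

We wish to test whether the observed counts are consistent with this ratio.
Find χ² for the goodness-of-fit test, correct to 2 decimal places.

1.00

Ratio total = 4. Expected counts: 48×3/4 = 36, 48×1/4 = 12.
χ² = (39−36)²/36 + (9−12)²/12
   = 0.250 + 0.750
Sum = 1.00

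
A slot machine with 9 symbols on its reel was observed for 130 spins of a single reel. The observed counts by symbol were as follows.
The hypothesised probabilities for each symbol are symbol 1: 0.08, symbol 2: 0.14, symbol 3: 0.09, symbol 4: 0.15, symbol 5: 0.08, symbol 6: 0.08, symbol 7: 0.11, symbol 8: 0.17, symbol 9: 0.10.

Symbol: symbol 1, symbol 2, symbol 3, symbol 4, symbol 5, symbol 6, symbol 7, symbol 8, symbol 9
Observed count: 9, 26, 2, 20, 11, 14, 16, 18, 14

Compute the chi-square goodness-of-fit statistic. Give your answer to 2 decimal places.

Expected counts E_i = n·p_i: 130×0.08 = 10.4, 130×0.14 = 18.2, 130×0.09 = 11.7, 130×0.15 = 19.5, 130×0.08 = 10.4, 130×0.08 = 10.4, 130×0.11 = 14.3, 130×0.17 = 22.1, 130×0.10 = 13.
cat           O        E   (O−E)²/E
symbol 1      9     10.4      0.188
symbol 2     26     18.2      3.343
symbol 3      2     11.7      8.042
symbol 4     20     19.5      0.013
symbol 5     11     10.4      0.035
symbol 6     14     10.4      1.246
symbol 7     16     14.3      0.202
symbol 8     18     22.1      0.761
symbol 9     14       13      0.077
Sum = 13.91

13.91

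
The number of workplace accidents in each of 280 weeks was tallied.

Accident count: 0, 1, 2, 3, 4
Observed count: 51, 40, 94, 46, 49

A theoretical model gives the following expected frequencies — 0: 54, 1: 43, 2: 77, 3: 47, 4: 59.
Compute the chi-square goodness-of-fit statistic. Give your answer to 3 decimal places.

5.845

χ² = (51−54)²/54 + (40−43)²/43 + (94−77)²/77 + (46−47)²/47 + (49−59)²/59
   = 0.1667 + 0.2093 + 3.7532 + 0.0213 + 1.6949
Sum = 5.845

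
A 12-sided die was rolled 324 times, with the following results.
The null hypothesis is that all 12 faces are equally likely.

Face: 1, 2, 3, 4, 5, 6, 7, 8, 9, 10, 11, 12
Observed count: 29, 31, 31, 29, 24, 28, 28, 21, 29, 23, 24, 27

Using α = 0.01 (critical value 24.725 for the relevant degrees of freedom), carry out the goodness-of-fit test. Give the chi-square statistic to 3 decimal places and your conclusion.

4.296; do not reject

Expected count for each of the 12 categories: 324/12 = 27.
cat         O        E   (O−E)²/E
1          29       27     0.1481
2          31       27     0.5926
3          31       27     0.5926
4          29       27     0.1481
5          24       27     0.3333
6          28       27     0.0370
7          28       27     0.0370
8          21       27     1.3333
9          29       27     0.1481
10         23       27     0.5926
11         24       27     0.3333
12         27       27     0.0000
Sum = 4.296
df = 11. Since 4.296 < 24.725, we do not reject H₀.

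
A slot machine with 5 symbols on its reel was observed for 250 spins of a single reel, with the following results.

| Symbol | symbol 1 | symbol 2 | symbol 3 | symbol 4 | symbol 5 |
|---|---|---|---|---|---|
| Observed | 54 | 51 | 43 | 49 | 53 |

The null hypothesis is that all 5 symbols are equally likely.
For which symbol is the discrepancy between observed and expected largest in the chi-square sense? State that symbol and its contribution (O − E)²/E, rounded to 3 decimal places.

Expected count for each of the 5 categories: 250/5 = 50.
cat           O        E   (O−E)²/E
symbol 1     54       50     0.3200
symbol 2     51       50     0.0200
symbol 3     43       50     0.9800
symbol 4     49       50     0.0200
symbol 5     53       50     0.1800
The largest term is for symbol 3: 0.980.

symbol 3, 0.980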